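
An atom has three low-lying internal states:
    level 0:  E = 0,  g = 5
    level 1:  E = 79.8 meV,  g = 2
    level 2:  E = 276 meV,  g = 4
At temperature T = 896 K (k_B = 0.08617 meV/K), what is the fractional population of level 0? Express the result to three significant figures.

0.859

k_BT = 0.08617 × 896 K = 77.208 meV.
Eᵢ/kT = 0, 1.0336, 3.5748.
Z = Σ gᵢe^(−Eᵢ/kT) = 5·e^(−0) + 2·e^(−1.0336) + 4·e^(−3.5748) = 5.0000 + 0.71145 + 0.11208 = 5.8235.
P₀ = g₀ e^(−E₀/kT) / Z = 5.0000/5.8235 = 0.859.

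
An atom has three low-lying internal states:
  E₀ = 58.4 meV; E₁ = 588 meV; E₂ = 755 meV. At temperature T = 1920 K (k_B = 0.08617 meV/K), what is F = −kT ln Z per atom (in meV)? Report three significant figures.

49.5 meV

k_BT = 0.08617 × 1920 K = 165.45 meV.
Eᵢ/kT = 0.35298, 3.5539, 4.5633.
Z = Σ e^(−Eᵢ/kT) = e^(−0.35298) + e^(−3.5539) + e^(−4.5633) = 0.70259 + 0.028613 + 0.010428 = 0.74163.
F = −kT ln Z = −165.45 × ln(0.74163) = −165.45 × -0.29890 = 49.5 meV.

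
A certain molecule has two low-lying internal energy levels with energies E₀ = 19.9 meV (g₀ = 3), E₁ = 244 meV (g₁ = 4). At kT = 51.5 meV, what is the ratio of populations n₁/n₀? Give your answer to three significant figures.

n₁/n₀ = (g₁/g₀) exp[−(E₁−E₀)/kT] = (4/3) × exp(−(224.1 meV)/(51.5 meV)) = (4/3) × exp(-4.3515) = 0.0172.

0.0172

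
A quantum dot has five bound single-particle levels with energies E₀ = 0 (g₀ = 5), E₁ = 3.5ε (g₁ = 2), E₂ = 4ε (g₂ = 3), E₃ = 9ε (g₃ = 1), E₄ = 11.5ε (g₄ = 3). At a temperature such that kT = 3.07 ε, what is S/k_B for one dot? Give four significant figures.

Eᵢ/kT = 0, 1.14007, 1.30293, 2.93160, 3.74593.
Z = Σ gᵢe^(−Eᵢ/kT) = 5·e^(−0) + 2·e^(−1.14007) + 3·e^(−1.30293) + 1·e^(−2.93160) + 3·e^(−3.74593) = 5.00000 + 0.639593 + 0.815203 + 0.0533117 + 0.0708410 = 6.57895.
⟨E⟩ = Σ EᵢPᵢ = 1.03267 ε.
S/k_B = ln Z + ⟨E⟩/kT = ln(6.57895) + 1.03267/3.07 = 1.88388 + 0.336375 = 2.220.

2.220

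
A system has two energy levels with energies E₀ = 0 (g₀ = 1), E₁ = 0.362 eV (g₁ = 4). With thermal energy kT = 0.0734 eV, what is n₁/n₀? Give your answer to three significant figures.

n₁/n₀ = (g₁/g₀) exp[−(E₁−E₀)/kT] = (4/1) × exp(−(0.362 eV)/(0.0734 eV)) = (4/1) × exp(-4.9319) = 0.0289.

0.0289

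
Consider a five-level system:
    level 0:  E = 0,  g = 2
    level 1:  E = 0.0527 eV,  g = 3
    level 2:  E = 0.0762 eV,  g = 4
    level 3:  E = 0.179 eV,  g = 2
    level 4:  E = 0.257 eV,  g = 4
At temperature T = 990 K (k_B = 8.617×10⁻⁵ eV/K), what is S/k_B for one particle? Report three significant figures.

2.37

k_BT = 8.617×10⁻⁵ × 990 K = 0.085308 eV.
Eᵢ/kT = 0, 0.61776, 0.89323, 2.0983, 3.0126.
Z = Σ gᵢe^(−Eᵢ/kT) = 2·e^(−0) + 3·e^(−0.61776) + 4·e^(−0.89323) + 2·e^(−2.0983) + 4·e^(−3.0126) = 2.0000 + 1.6175 + 1.6373 + 0.24533 + 0.19665 = 5.6968.
⟨E⟩ = Σ EᵢPᵢ = 0.053444 eV.
S/k_B = ln Z + ⟨E⟩/kT = ln(5.6968) + 0.053444/0.085308 = 1.7399 + 0.62648 = 2.37.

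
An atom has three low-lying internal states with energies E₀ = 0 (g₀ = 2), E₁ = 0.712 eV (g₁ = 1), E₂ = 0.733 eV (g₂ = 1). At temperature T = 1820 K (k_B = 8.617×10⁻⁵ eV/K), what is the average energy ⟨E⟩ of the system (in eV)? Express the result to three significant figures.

k_BT = 8.617×10⁻⁵ × 1820 K = 0.15683 eV.
Eᵢ/kT = 0, 4.5399, 4.6739.
Z = Σ gᵢe^(−Eᵢ/kT) = 2·e^(−0) + 1·e^(−4.5399) + 1·e^(−4.6739) = 2.0000 + 0.010674 + 0.0093358 = 2.0200.
⟨E⟩ = Σ Eᵢ gᵢe^(−Eᵢ/kT) / Z = (0·2.0000 + 0.712·0.010674 + 0.733·0.0093358) / 2.0200 = 0.00715 eV.

0.00715 eV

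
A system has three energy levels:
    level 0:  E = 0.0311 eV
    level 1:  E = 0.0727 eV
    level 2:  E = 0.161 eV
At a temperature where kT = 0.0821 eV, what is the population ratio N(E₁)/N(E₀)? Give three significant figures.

0.602

n₁/n₀ = exp[−(E₁−E₀)/kT] = exp(−(0.0416 eV)/(0.0821 eV)) = exp(-0.50670) = 0.602.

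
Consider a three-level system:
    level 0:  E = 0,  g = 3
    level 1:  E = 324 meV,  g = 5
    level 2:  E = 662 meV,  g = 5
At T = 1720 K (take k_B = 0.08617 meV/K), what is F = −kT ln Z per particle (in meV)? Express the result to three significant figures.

-191 meV

k_BT = 0.08617 × 1720 K = 148.21 meV.
Eᵢ/kT = 0, 2.1861, 4.4666.
Z = Σ gᵢe^(−Eᵢ/kT) = 3·e^(−0) + 5·e^(−2.1861) + 5·e^(−4.4666) = 3.0000 + 0.56177 + 0.057432 = 3.6192.
F = −kT ln Z = −148.21 × ln(3.6192) = −148.21 × 1.2863 = -191 meV.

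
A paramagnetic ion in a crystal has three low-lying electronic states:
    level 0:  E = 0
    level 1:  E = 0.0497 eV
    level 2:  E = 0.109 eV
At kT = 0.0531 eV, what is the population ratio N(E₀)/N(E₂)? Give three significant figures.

7.79

n₀/n₂ = exp[−(E₀−E₂)/kT] = exp(−(-0.109 eV)/(0.0531 eV)) = exp(2.0527) = 7.79.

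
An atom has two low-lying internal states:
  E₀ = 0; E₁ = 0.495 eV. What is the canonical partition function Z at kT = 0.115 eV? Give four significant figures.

Eᵢ/kT = 0, 4.30435.
Z = Σ e^(−Eᵢ/kT) = e^(−0) + e^(−4.30435) = 1.00000 + 0.0135097 = 1.01351.

Z = 1.014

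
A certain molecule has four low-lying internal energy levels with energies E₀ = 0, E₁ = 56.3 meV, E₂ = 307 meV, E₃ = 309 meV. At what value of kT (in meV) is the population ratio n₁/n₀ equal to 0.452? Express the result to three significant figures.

n₁/n₀ = exp[−(E₁−E₀)/kT] = 0.452.
⇒ (E₁−E₀)/kT = ln(1/0.452) = ln(2.2124) = 0.79408.
kT = 56.3 meV / 0.79408 = 70.9 meV.

70.9 meV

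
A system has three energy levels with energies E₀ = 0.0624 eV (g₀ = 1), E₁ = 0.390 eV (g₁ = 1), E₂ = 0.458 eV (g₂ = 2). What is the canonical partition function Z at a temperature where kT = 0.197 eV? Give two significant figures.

Eᵢ/kT = 0.3168, 1.980, 2.325.
Z = Σ gᵢe^(−Eᵢ/kT) = 1·e^(−0.3168) + 1·e^(−1.980) + 2·e^(−2.325) = 0.7285 + 0.1381 + 0.1956 = 1.062.

Z = 1.1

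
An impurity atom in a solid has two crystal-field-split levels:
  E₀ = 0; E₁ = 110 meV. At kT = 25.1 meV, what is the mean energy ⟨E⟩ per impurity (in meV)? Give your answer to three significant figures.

1.36 meV

Eᵢ/kT = 0, 4.3825.
Z = Σ e^(−Eᵢ/kT) = e^(−0) + e^(−4.3825) = 1.0000 + 0.012494 = 1.0125.
⟨E⟩ = Σ Eᵢ e^(−Eᵢ/kT) / Z = (0·1.0000 + 110·0.012494) / 1.0125 = 1.36 meV.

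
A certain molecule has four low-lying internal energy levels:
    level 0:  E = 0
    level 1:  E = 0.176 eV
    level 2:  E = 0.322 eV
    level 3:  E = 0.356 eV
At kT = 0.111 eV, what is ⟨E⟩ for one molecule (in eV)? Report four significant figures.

0.05242 eV

Eᵢ/kT = 0, 1.58559, 2.90090, 3.20721.
Z = Σ e^(−Eᵢ/kT) = e^(−0) + e^(−1.58559) + e^(−2.90090) + e^(−3.20721) = 1.00000 + 0.204827 + 0.0549737 + 0.0404694 = 1.30027.
⟨E⟩ = Σ Eᵢ e^(−Eᵢ/kT) / Z = (0·1.00000 + 0.176·0.204827 + 0.322·0.0549737 + 0.356·0.0404694) / 1.30027 = 0.05242 eV.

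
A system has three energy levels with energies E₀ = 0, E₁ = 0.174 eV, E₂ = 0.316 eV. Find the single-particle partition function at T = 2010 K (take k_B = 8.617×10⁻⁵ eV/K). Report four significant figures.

Z = 1.527

k_BT = 8.617×10⁻⁵ × 2010 K = 0.173202 eV.
Eᵢ/kT = 0, 1.00461, 1.82446.
Z = Σ e^(−Eᵢ/kT) = e^(−0) + e^(−1.00461) + e^(−1.82446) = 1.00000 + 0.366187 + 0.161305 = 1.52749.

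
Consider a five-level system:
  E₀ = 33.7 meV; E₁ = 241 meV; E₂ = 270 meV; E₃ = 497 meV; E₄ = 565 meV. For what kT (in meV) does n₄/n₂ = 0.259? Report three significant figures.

218 meV

n₄/n₂ = exp[−(E₄−E₂)/kT] = 0.259.
⇒ (E₄−E₂)/kT = ln(1/0.259) = ln(3.8610) = 1.3509.
kT = 295 meV / 1.3509 = 218 meV.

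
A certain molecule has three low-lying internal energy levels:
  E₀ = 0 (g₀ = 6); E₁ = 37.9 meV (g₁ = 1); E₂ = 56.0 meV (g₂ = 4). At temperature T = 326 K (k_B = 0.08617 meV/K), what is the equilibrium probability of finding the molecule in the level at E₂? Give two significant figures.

k_BT = 0.08617 × 326 K = 28.09 meV.
Eᵢ/kT = 0, 1.349, 1.994.
Z = Σ gᵢe^(−Eᵢ/kT) = 6·e^(−0) + 1·e^(−1.349) + 4·e^(−1.994) = 6.000 + 0.2595 + 0.5446 = 6.804.
P₂ = g₂ e^(−E₂/kT) / Z = 0.5446/6.804 = 0.080.

0.080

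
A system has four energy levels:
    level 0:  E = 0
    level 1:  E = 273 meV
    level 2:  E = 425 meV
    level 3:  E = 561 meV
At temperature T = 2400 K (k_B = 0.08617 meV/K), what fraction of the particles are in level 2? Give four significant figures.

k_BT = 0.08617 × 2400 K = 206.808 meV.
Eᵢ/kT = 0, 1.32006, 2.05505, 2.71266.
Z = Σ e^(−Eᵢ/kT) = e^(−0) + e^(−1.32006) + e^(−2.05505) + e^(−2.71266) = 1.00000 + 0.267119 + 0.128086 + 0.0663601 = 1.46157.
P₂ = e^(−E₂/kT) / Z = 0.128086/1.46157 = 0.08764.

0.08764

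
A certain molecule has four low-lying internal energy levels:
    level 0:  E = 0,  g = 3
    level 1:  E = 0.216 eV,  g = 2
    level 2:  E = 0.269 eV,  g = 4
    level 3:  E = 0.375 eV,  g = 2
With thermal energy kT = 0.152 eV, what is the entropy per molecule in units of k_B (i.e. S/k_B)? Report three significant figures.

2.00

Eᵢ/kT = 0, 1.4211, 1.7697, 2.4671.
Z = Σ gᵢe^(−Eᵢ/kT) = 3·e^(−0) + 2·e^(−1.4211) + 4·e^(−1.7697) + 2·e^(−2.4671) = 3.0000 + 0.48290 + 0.68154 + 0.16966 = 4.3341.
⟨E⟩ = Σ EᵢPᵢ = 0.081046 eV.
S/k_B = ln Z + ⟨E⟩/kT = ln(4.3341) + 0.081046/0.152 = 1.4665 + 0.53320 = 2.00.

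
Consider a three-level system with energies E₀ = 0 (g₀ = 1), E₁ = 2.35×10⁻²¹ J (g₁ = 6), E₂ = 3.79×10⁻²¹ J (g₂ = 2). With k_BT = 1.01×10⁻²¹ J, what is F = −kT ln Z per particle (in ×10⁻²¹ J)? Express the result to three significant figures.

-0.495 ×10⁻²¹ J

Eᵢ/kT = 0, 2.3267, 3.7525.
Z = Σ gᵢe^(−Eᵢ/kT) = 1·e^(−0) + 6·e^(−2.3267) + 2·e^(−3.7525) = 1.0000 + 0.58570 + 0.046918 = 1.6326.
F = −kT ln Z = −1.01 × ln(1.6326) = −1.01 × 0.49017 = -0.495 ×10⁻²¹ J.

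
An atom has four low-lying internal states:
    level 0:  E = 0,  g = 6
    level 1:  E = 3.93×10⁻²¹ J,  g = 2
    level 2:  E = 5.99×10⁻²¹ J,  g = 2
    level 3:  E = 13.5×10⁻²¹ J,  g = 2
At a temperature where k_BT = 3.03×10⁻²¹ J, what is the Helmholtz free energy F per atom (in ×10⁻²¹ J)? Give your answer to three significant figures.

-5.83 ×10⁻²¹ J

Eᵢ/kT = 0, 1.2970, 1.9769, 4.4554.
Z = Σ gᵢe^(−Eᵢ/kT) = 6·e^(−0) + 2·e^(−1.2970) + 2·e^(−1.9769) + 2·e^(−4.4554) = 6.0000 + 0.54670 + 0.27700 + 0.023231 = 6.8469.
F = −kT ln Z = −3.03 × ln(6.8469) = −3.03 × 1.9238 = -5.83 ×10⁻²¹ J.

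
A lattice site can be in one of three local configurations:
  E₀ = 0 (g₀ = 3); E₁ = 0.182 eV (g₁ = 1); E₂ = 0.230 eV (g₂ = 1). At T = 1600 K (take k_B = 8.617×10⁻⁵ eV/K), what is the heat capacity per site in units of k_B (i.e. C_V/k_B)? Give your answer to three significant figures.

0.249

k_BT = 8.617×10⁻⁵ × 1600 K = 0.13787 eV.
Eᵢ/kT = 0, 1.3201, 1.6682.
Z = Σ gᵢe^(−Eᵢ/kT) = 3·e^(−0) + 1·e^(−1.3201) + 1·e^(−1.6682) = 3.0000 + 0.26711 + 0.18859 = 3.4557.
⟨E⟩ = 0.026620 eV, ⟨E²⟩ = 0.0054473 eV².
C_V/k_B = (⟨E²⟩ − ⟨E⟩²)/(kT)² = (0.0054473 − 0.00070862)/0.019008 = 0.249.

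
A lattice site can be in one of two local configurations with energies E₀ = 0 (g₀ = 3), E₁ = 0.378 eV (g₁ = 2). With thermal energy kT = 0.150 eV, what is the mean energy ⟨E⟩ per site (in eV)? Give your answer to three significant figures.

Eᵢ/kT = 0, 2.5200.
Z = Σ gᵢe^(−Eᵢ/kT) = 3·e^(−0) + 2·e^(−2.5200) = 3.0000 + 0.16092 = 3.1609.
⟨E⟩ = Σ Eᵢ gᵢe^(−Eᵢ/kT) / Z = (0·3.0000 + 0.378·0.16092) / 3.1609 = 0.0192 eV.

0.0192 eV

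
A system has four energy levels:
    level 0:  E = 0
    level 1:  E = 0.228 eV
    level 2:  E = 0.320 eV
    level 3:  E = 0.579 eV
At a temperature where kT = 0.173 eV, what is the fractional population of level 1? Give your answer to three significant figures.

0.183

Eᵢ/kT = 0, 1.3179, 1.8497, 3.3468.
Z = Σ e^(−Eᵢ/kT) = e^(−0) + e^(−1.3179) + e^(−1.8497) + e^(−3.3468) = 1.0000 + 0.26770 + 0.15728 + 0.035197 = 1.4602.
P₁ = e^(−E₁/kT) / Z = 0.26770/1.4602 = 0.183.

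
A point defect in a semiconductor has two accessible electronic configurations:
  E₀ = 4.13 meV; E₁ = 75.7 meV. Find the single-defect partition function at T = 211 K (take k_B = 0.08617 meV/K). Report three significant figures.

Z = 0.812

k_BT = 0.08617 × 211 K = 18.182 meV.
Eᵢ/kT = 0.22715, 4.1635.
Z = Σ e^(−Eᵢ/kT) = e^(−0.22715) + e^(−4.1635) = 0.79680 + 0.015553 = 0.81235.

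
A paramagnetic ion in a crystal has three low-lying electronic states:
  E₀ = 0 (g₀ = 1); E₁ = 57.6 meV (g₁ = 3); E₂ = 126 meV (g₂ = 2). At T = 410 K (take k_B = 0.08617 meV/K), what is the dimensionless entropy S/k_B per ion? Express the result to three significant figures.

k_BT = 0.08617 × 410 K = 35.330 meV.
Eᵢ/kT = 0, 1.6303, 3.5664.
Z = Σ gᵢe^(−Eᵢ/kT) = 1·e^(−0) + 3·e^(−1.6303) + 2·e^(−3.5664) = 1.0000 + 0.58761 + 0.056515 = 1.6441.
⟨E⟩ = Σ EᵢPᵢ = 24.918 meV.
S/k_B = ln Z + ⟨E⟩/kT = ln(1.6441) + 24.918/35.330 = 0.49719 + 0.70529 = 1.20.

1.20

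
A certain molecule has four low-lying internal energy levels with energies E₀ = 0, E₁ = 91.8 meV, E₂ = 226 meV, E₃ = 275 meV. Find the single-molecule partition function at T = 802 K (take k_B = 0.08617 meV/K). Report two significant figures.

k_BT = 0.08617 × 802 K = 69.11 meV.
Eᵢ/kT = 0, 1.328, 3.270, 3.979.
Z = Σ e^(−Eᵢ/kT) = e^(−0) + e^(−1.328) + e^(−3.270) + e^(−3.979) = 1.000 + 0.2650 + 0.03801 + 0.01870 = 1.322.

Z = 1.3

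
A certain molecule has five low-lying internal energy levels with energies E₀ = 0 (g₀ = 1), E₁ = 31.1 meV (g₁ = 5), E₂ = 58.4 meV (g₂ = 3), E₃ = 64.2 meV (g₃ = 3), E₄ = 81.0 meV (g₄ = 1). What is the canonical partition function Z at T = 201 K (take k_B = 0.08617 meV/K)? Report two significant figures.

k_BT = 0.08617 × 201 K = 17.32 meV.
Eᵢ/kT = 0, 1.796, 3.372, 3.707, 4.677.
Z = Σ gᵢe^(−Eᵢ/kT) = 1·e^(−0) + 5·e^(−1.796) + 3·e^(−3.372) + 3·e^(−3.707) + 1·e^(−4.677) = 1.000 + 0.8298 + 0.1030 + 0.07365 + 0.009307 = 2.016.

Z = 2.0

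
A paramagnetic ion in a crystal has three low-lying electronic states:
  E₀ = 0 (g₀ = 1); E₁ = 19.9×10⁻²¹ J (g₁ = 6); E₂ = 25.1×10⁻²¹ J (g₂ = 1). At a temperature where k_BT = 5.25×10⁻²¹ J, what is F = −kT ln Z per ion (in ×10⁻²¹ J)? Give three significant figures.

Eᵢ/kT = 0, 3.7905, 4.7810.
Z = Σ gᵢe^(−Eᵢ/kT) = 1·e^(−0) + 6·e^(−3.7905) + 1·e^(−4.7810) = 1.0000 + 0.13551 + 0.0083876 = 1.1439.
F = −kT ln Z = −5.25 × ln(1.1439) = −5.25 × 0.13444 = -0.706 ×10⁻²¹ J.

-0.706 ×10⁻²¹ J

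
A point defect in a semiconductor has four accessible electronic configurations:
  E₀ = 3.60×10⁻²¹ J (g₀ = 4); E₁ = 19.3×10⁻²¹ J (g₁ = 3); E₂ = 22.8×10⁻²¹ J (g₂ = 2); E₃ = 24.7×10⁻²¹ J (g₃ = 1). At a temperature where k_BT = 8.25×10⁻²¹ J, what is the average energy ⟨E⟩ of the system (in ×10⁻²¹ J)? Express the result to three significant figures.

Eᵢ/kT = 0.43636, 2.3394, 2.7636, 2.9939.
Z = Σ gᵢe^(−Eᵢ/kT) = 4·e^(−0.43636) + 3·e^(−2.3394) + 2·e^(−2.7636) + 1·e^(−2.9939) = 2.5855 + 0.28916 + 0.12613 + 0.050092 = 3.0509.
⟨E⟩ = Σ Eᵢ gᵢe^(−Eᵢ/kT) / Z = (3.60·2.5855 + 19.3·0.28916 + 22.8·0.12613 + 24.7·0.050092) / 3.0509 = 6.23 ×10⁻²¹ J.

6.23 ×10⁻²¹ J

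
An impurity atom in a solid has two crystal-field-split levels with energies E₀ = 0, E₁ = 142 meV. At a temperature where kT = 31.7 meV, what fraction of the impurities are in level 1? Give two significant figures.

0.011

Eᵢ/kT = 0, 4.479.
Z = Σ e^(−Eᵢ/kT) = e^(−0) + e^(−4.479) = 1.000 + 0.01134 = 1.011.
P₁ = e^(−E₁/kT) / Z = 0.01134/1.011 = 0.011.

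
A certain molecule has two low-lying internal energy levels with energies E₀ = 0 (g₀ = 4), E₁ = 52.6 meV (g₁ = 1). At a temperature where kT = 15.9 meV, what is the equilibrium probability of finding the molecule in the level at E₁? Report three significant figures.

0.00906

Eᵢ/kT = 0, 3.3082.
Z = Σ gᵢe^(−Eᵢ/kT) = 4·e^(−0) + 1·e^(−3.3082) = 4.0000 + 0.036582 = 4.0366.
P₁ = g₁ e^(−E₁/kT) / Z = 0.036582/4.0366 = 0.00906.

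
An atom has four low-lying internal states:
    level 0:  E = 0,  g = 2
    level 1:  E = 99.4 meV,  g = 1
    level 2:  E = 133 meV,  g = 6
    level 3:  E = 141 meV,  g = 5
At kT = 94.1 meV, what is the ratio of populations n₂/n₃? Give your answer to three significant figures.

n₂/n₃ = (g₂/g₃) exp[−(E₂−E₃)/kT] = (6/5) × exp(−(-8 meV)/(94.1 meV)) = (6/5) × exp(0.085016) = 1.31.

1.31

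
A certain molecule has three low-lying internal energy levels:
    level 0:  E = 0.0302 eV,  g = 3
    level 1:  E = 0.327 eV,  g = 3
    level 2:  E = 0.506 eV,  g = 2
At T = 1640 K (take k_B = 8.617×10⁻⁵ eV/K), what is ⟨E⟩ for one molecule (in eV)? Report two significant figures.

0.071 eV

k_BT = 8.617×10⁻⁵ × 1640 K = 0.1413 eV.
Eᵢ/kT = 0.2137, 2.314, 3.581.
Z = Σ gᵢe^(−Eᵢ/kT) = 3·e^(−0.2137) + 3·e^(−2.314) + 2·e^(−3.581) = 2.423 + 0.2966 + 0.05570 = 2.775.
⟨E⟩ = Σ Eᵢ gᵢe^(−Eᵢ/kT) / Z = (0.0302·2.423 + 0.327·0.2966 + 0.506·0.05570) / 2.775 = 0.071 eV.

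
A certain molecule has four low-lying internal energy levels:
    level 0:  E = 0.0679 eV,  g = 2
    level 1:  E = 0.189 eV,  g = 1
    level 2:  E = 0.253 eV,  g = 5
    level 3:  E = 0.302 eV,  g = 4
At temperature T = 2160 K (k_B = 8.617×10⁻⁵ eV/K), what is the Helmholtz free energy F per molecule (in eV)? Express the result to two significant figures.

-0.25 eV

k_BT = 8.617×10⁻⁵ × 2160 K = 0.1861 eV.
Eᵢ/kT = 0.3649, 1.016, 1.359, 1.623.
Z = Σ gᵢe^(−Eᵢ/kT) = 2·e^(−0.3649) + 1·e^(−1.016) + 5·e^(−1.359) + 4·e^(−1.623) = 1.389 + 0.3620 + 1.285 + 0.7892 = 3.825.
F = −kT ln Z = −0.1861 × ln(3.825) = −0.1861 × 1.342 = -0.25 eV.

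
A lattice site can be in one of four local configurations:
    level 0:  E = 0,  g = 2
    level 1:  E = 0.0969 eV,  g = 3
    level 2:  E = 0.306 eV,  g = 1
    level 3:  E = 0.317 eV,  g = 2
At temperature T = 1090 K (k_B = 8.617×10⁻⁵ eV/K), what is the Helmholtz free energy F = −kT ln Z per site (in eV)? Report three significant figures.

k_BT = 8.617×10⁻⁵ × 1090 K = 0.093925 eV.
Eᵢ/kT = 0, 1.0317, 3.2579, 3.3750.
Z = Σ gᵢe^(−Eᵢ/kT) = 2·e^(−0) + 3·e^(−1.0317) + 1·e^(−3.2579) + 2·e^(−3.3750) = 2.0000 + 1.0692 + 0.038469 + 0.068436 = 3.1761.
F = −kT ln Z = −0.093925 × ln(3.1761) = −0.093925 × 1.1557 = -0.109 eV.

-0.109 eV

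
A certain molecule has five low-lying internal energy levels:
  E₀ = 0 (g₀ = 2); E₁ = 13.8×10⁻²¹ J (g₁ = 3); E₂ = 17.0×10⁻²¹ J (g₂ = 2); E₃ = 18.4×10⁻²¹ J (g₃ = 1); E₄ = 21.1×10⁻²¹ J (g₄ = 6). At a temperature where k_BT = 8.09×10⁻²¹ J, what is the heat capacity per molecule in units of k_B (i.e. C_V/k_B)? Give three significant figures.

Eᵢ/kT = 0, 1.7058, 2.1014, 2.2744, 2.6082.
Z = Σ gᵢe^(−Eᵢ/kT) = 2·e^(−0) + 3·e^(−1.7058) + 2·e^(−2.1014) + 1·e^(−2.2744) + 6·e^(−2.6082) = 2.0000 + 0.54488 + 0.24457 + 0.10286 + 0.44200 = 3.3343.
⟨E⟩ = 6.8668, ⟨E²⟩ = 121.78.
C_V/k_B = (⟨E²⟩ − ⟨E⟩²)/(kT)² = (121.78 − 47.153)/65.448 = 1.14.

1.14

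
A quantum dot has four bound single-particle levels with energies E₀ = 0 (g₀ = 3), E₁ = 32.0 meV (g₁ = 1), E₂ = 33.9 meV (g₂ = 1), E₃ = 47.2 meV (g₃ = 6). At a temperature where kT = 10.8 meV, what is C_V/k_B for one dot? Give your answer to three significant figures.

0.696

Eᵢ/kT = 0, 2.9630, 3.1389, 4.3704.
Z = Σ gᵢe^(−Eᵢ/kT) = 3·e^(−0) + 1·e^(−2.9630) + 1·e^(−3.1389) + 6·e^(−4.3704) = 3.0000 + 0.051664 + 0.043330 + 0.075877 = 3.1709.
⟨E⟩ = 2.1141 meV, ⟨E²⟩ = 85.698 meV².
C_V/k_B = (⟨E²⟩ − ⟨E⟩²)/(kT)² = (85.698 − 4.4694)/116.64 = 0.696.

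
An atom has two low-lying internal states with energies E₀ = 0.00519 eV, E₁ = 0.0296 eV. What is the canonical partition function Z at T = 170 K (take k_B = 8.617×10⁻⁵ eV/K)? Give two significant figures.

Z = 0.83

k_BT = 8.617×10⁻⁵ × 170 K = 0.01465 eV.
Eᵢ/kT = 0.3543, 2.020.
Z = Σ e^(−Eᵢ/kT) = e^(−0.3543) + e^(−2.020) = 0.7017 + 0.1327 = 0.8344.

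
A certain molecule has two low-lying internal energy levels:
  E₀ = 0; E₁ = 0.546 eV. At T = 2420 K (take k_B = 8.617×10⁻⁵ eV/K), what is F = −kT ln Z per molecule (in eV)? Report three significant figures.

-0.0147 eV

k_BT = 8.617×10⁻⁵ × 2420 K = 0.20853 eV.
Eᵢ/kT = 0, 2.6183.
Z = Σ e^(−Eᵢ/kT) = e^(−0) + e^(−2.6183) = 1.0000 + 0.072927 = 1.0729.
F = −kT ln Z = −0.20853 × ln(1.0729) = −0.20853 × 0.070365 = -0.0147 eV.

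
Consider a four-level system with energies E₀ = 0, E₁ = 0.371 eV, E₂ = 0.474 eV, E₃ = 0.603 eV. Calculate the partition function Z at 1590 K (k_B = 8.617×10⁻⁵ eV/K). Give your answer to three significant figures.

k_BT = 8.617×10⁻⁵ × 1590 K = 0.13701 eV.
Eᵢ/kT = 0, 2.7078, 3.4596, 4.4011.
Z = Σ e^(−Eᵢ/kT) = e^(−0) + e^(−2.7078) + e^(−3.4596) + e^(−4.4011) = 1.0000 + 0.066683 + 0.031442 + 0.012264 = 1.1104.

Z = 1.11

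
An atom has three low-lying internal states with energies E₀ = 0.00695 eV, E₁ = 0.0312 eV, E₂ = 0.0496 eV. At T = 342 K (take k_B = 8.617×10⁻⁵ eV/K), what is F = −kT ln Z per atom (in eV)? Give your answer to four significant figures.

-0.008240 eV

k_BT = 8.617×10⁻⁵ × 342 K = 0.0294701 eV.
Eᵢ/kT = 0.235832, 1.05870, 1.68306.
Z = Σ e^(−Eᵢ/kT) = e^(−0.235832) + e^(−1.05870) + e^(−1.68306) = 0.789913 + 0.346906 + 0.185805 = 1.32262.
F = −kT ln Z = −0.0294701 × ln(1.32262) = −0.0294701 × 0.279615 = -0.008240 eV.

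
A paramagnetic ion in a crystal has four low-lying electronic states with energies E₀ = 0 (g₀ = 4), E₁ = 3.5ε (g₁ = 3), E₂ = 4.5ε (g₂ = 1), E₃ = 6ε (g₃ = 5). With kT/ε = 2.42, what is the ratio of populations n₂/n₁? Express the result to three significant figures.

0.221

n₂/n₁ = (g₂/g₁) exp[−(E₂−E₁)/kT] = (1/3) × exp(−(1.0ε)/(2.42ε)) = (1/3) × exp(-0.41322) = 0.221.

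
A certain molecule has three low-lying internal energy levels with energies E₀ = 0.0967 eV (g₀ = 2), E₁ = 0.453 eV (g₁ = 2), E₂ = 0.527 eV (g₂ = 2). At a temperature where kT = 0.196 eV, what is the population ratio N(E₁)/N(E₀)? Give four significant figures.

n₁/n₀ = (g₁/g₀) exp[−(E₁−E₀)/kT] = (2/2) × exp(−(0.3563 eV)/(0.196 eV)) = (2/2) × exp(-1.81786) = 0.1624.

0.1624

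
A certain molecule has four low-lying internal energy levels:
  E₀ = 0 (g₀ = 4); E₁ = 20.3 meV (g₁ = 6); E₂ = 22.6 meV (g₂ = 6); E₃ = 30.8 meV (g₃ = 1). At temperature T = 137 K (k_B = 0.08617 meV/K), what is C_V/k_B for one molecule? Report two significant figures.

k_BT = 0.08617 × 137 K = 11.81 meV.
Eᵢ/kT = 0, 1.719, 1.914, 2.608.
Z = Σ gᵢe^(−Eᵢ/kT) = 4·e^(−0) + 6·e^(−1.719) + 6·e^(−1.914) + 1·e^(−2.608) = 4.000 + 1.075 + 0.8849 + 0.07368 = 6.034.
⟨E⟩ = 7.307 meV, ⟨E²⟩ = 159.9 meV².
C_V/k_B = (⟨E²⟩ − ⟨E⟩²)/(kT)² = (159.9 − 53.39)/139.5 = 0.76.

0.76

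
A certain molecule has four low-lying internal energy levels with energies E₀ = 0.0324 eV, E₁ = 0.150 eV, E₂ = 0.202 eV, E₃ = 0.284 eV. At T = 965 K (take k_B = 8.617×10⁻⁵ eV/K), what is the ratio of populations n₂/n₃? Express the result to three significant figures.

k_BT = 8.617×10⁻⁵ × 965 K = 0.083154 eV.
n₂/n₃ = exp[−(E₂−E₃)/kT] = exp(−(-0.082 eV)/(0.083154 eV)) = exp(0.98612) = 2.68.

2.68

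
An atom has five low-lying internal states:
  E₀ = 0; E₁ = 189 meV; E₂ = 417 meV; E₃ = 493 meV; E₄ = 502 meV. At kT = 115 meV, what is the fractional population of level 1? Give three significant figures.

Eᵢ/kT = 0, 1.6435, 3.6261, 4.2870, 4.3652.
Z = Σ e^(−Eᵢ/kT) = e^(−0) + e^(−1.6435) + e^(−3.6261) + e^(−4.2870) + e^(−4.3652) = 1.0000 + 0.19330 + 0.026620 + 0.013746 + 0.012712 = 1.2464.
P₁ = e^(−E₁/kT) / Z = 0.19330/1.2464 = 0.155.

0.155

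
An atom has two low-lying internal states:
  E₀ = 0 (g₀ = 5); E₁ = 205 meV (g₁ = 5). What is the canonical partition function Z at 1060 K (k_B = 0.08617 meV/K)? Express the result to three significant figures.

k_BT = 0.08617 × 1060 K = 91.340 meV.
Eᵢ/kT = 0, 2.2444.
Z = Σ gᵢe^(−Eᵢ/kT) = 5·e^(−0) + 5·e^(−2.2444) = 5.0000 + 0.52996 = 5.5300.

Z = 5.53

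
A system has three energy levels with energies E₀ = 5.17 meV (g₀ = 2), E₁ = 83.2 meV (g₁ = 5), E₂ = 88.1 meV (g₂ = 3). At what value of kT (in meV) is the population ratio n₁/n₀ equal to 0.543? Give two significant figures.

n₁/n₀ = (g₁/g₀) exp[−(E₁−E₀)/kT] = 0.543.
⇒ (E₁−E₀)/kT = ln((5/2)/0.543) = ln(4.604) = 1.527.
kT = 78.03 meV / 1.527 = 51 meV.

51 meV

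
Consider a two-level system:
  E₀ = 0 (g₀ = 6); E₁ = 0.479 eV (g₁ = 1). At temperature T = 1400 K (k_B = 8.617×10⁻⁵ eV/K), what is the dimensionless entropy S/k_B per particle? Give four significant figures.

k_BT = 8.617×10⁻⁵ × 1400 K = 0.120638 eV.
Eᵢ/kT = 0, 3.97056.
Z = Σ gᵢe^(−Eᵢ/kT) = 6·e^(−0) + 1·e^(−3.97056) = 6.00000 + 0.0188629 = 6.01886.
⟨E⟩ = Σ EᵢPᵢ = 0.00150117 eV.
S/k_B = ln Z + ⟨E⟩/kT = ln(6.01886) + 0.00150117/0.120638 = 1.79490 + 0.0124436 = 1.807.

1.807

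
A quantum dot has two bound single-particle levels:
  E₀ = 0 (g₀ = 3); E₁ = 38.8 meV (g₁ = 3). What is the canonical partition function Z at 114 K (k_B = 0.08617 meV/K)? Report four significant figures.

k_BT = 0.08617 × 114 K = 9.82338 meV.
Eᵢ/kT = 0, 3.94976.
Z = Σ gᵢe^(−Eᵢ/kT) = 3·e^(−0) + 3·e^(−3.94976) = 3.00000 + 0.0577780 = 3.05778.

Z = 3.058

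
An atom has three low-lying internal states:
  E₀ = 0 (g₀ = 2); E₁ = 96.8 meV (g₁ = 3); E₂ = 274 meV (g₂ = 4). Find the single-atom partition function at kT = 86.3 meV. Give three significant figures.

Eᵢ/kT = 0, 1.1217, 3.1750.
Z = Σ gᵢe^(−Eᵢ/kT) = 2·e^(−0) + 3·e^(−1.1217) + 4·e^(−3.1750) = 2.0000 + 0.97718 + 0.16718 = 3.1444.

Z = 3.14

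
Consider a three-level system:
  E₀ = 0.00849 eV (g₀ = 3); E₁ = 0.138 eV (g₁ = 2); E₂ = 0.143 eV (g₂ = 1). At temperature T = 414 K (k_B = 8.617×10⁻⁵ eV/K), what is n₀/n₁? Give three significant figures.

k_BT = 8.617×10⁻⁵ × 414 K = 0.035674 eV.
n₀/n₁ = (g₀/g₁) exp[−(E₀−E₁)/kT] = (3/2) × exp(−(-0.12951 eV)/(0.035674 eV)) = (3/2) × exp(3.6304) = 56.6.

56.6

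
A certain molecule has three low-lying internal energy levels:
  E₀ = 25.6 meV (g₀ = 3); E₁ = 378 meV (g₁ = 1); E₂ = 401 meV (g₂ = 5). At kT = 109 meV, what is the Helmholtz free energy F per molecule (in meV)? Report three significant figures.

-101 meV

Eᵢ/kT = 0.23486, 3.4679, 3.6789.
Z = Σ gᵢe^(−Eᵢ/kT) = 3·e^(−0.23486) + 1·e^(−3.4679) + 5·e^(−3.6789) = 2.3720 + 0.031182 + 0.12625 = 2.5294.
F = −kT ln Z = −109 × ln(2.5294) = −109 × 0.92798 = -101 meV.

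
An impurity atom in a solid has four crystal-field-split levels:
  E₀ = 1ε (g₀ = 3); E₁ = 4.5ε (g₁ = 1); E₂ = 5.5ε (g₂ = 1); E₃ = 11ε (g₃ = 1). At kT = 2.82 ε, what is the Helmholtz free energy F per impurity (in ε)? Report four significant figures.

-2.549 ε

Eᵢ/kT = 0.354610, 1.59574, 1.95035, 3.90071.
Z = Σ gᵢe^(−Eᵢ/kT) = 3·e^(−0.354610) + 1·e^(−1.59574) + 1·e^(−1.95035) + 1·e^(−3.90071) = 2.10434 + 0.202758 + 0.142224 + 0.0202275 = 2.46955.
F = −kT ln Z = −2.82 × ln(2.46955) = −2.82 × 0.904036 = -2.549 ε.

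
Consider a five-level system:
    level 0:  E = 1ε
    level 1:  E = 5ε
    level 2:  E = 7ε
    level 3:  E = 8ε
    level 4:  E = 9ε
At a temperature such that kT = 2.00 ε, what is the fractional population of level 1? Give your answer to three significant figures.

0.110

Eᵢ/kT = 0.50000, 2.5000, 3.5000, 4.0000, 4.5000.
Z = Σ e^(−Eᵢ/kT) = e^(−0.50000) + e^(−2.5000) + e^(−3.5000) + e^(−4.0000) + e^(−4.5000) = 0.60653 + 0.082085 + 0.030197 + 0.018316 + 0.011109 = 0.74824.
P₁ = e^(−E₁/kT) / Z = 0.082085/0.74824 = 0.110.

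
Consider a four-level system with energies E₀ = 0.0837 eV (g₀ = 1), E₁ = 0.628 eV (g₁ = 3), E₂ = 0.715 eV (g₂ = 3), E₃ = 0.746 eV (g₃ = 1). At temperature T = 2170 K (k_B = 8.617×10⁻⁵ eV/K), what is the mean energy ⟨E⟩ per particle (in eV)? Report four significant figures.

0.2171 eV

k_BT = 8.617×10⁻⁵ × 2170 K = 0.186989 eV.
Eᵢ/kT = 0.447620, 3.35849, 3.82375, 3.98954.
Z = Σ gᵢe^(−Eᵢ/kT) = 1·e^(−0.447620) + 3·e^(−3.35849) + 3·e^(−3.82375) + 1·e^(−3.98954) = 0.639148 + 0.104363 + 0.0655372 + 0.0185082 = 0.827556.
⟨E⟩ = Σ Eᵢ gᵢe^(−Eᵢ/kT) / Z = (0.0837·0.639148 + 0.628·0.104363 + 0.715·0.0655372 + 0.746·0.0185082) / 0.827556 = 0.2171 eV.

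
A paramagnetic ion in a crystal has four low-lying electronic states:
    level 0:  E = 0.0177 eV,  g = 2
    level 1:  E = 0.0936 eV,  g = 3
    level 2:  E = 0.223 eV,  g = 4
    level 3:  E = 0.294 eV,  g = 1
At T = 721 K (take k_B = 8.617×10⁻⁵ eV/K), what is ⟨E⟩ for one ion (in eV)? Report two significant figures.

k_BT = 8.617×10⁻⁵ × 721 K = 0.06213 eV.
Eᵢ/kT = 0.2849, 1.507, 3.589, 4.732.
Z = Σ gᵢe^(−Eᵢ/kT) = 2·e^(−0.2849) + 3·e^(−1.507) + 4·e^(−3.589) + 1·e^(−4.732) = 1.504 + 0.6647 + 0.1105 + 0.008809 = 2.288.
⟨E⟩ = Σ Eᵢ gᵢe^(−Eᵢ/kT) / Z = (0.0177·1.504 + 0.0936·0.6647 + 0.223·0.1105 + 0.294·0.008809) / 2.288 = 0.051 eV.

0.051 eV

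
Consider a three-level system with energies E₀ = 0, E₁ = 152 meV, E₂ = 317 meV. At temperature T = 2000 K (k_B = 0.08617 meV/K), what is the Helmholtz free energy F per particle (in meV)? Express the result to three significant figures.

k_BT = 0.08617 × 2000 K = 172.34 meV.
Eᵢ/kT = 0, 0.88198, 1.8394.
Z = Σ e^(−Eᵢ/kT) = e^(−0) + e^(−0.88198) + e^(−1.8394) = 1.0000 + 0.41396 + 0.15891 = 1.5729.
F = −kT ln Z = −172.34 × ln(1.5729) = −172.34 × 0.45292 = -78.1 meV.

-78.1 meV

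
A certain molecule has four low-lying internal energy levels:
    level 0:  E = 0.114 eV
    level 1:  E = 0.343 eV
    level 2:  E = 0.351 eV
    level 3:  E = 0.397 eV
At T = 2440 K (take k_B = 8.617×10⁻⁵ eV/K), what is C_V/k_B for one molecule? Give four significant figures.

0.3503

k_BT = 8.617×10⁻⁵ × 2440 K = 0.210255 eV.
Eᵢ/kT = 0.542199, 1.63135, 1.66940, 1.88818.
Z = Σ e^(−Eᵢ/kT) = e^(−0.542199) + e^(−1.63135) + e^(−1.66940) + e^(−1.88818) = 0.581468 + 0.195665 + 0.188360 + 0.151347 = 1.11684.
⟨E⟩ = 0.232441 eV, ⟨E²⟩ = 0.0695143 eV².
C_V/k_B = (⟨E²⟩ − ⟨E⟩²)/(kT)² = (0.0695143 − 0.0540288)/0.0442072 = 0.3503.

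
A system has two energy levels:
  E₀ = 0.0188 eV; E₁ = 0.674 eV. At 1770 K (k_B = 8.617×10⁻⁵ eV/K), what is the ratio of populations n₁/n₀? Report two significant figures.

k_BT = 8.617×10⁻⁵ × 1770 K = 0.1525 eV.
n₁/n₀ = exp[−(E₁−E₀)/kT] = exp(−(0.6552 eV)/(0.1525 eV)) = exp(-4.296) = 0.014.

0.014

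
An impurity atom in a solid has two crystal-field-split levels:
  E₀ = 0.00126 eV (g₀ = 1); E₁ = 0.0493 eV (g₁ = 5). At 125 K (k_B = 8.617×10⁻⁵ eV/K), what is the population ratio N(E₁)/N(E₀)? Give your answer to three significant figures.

k_BT = 8.617×10⁻⁵ × 125 K = 0.010771 eV.
n₁/n₀ = (g₁/g₀) exp[−(E₁−E₀)/kT] = (5/1) × exp(−(0.04804 eV)/(0.010771 eV)) = (5/1) × exp(-4.4601) = 0.0578.

0.0578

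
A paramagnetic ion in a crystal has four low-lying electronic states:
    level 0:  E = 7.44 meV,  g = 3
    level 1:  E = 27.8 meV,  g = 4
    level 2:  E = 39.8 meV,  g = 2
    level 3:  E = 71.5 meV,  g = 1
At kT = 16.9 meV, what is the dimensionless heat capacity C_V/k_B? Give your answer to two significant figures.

0.48

Eᵢ/kT = 0.4402, 1.645, 2.355, 4.231.
Z = Σ gᵢe^(−Eᵢ/kT) = 3·e^(−0.4402) + 4·e^(−1.645) + 2·e^(−2.355) + 1·e^(−4.231) = 1.932 + 0.7721 + 0.1898 + 0.01454 = 2.908.
⟨E⟩ = 15.28 meV, ⟨E²⟩ = 370.9 meV².
C_V/k_B = (⟨E²⟩ − ⟨E⟩²)/(kT)² = (370.9 − 233.5)/285.6 = 0.48.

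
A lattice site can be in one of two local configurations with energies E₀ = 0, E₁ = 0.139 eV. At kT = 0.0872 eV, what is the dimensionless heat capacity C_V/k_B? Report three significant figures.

0.357

Eᵢ/kT = 0, 1.5940.
Z = Σ e^(−Eᵢ/kT) = e^(−0) + e^(−1.5940) = 1.0000 + 0.20311 = 1.2031.
⟨E⟩ = 0.023466 eV, ⟨E²⟩ = 0.0032618 eV².
C_V/k_B = (⟨E²⟩ − ⟨E⟩²)/(kT)² = (0.0032618 − 0.00055065)/0.0076038 = 0.357.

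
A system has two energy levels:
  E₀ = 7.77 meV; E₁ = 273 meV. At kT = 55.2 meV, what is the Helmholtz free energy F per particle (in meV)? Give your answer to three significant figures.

Eᵢ/kT = 0.14076, 4.9457.
Z = Σ e^(−Eᵢ/kT) = e^(−0.14076) + e^(−4.9457) = 0.86870 + 0.0071139 = 0.87581.
F = −kT ln Z = −55.2 × ln(0.87581) = −55.2 × -0.13261 = 7.32 meV.

7.32 meV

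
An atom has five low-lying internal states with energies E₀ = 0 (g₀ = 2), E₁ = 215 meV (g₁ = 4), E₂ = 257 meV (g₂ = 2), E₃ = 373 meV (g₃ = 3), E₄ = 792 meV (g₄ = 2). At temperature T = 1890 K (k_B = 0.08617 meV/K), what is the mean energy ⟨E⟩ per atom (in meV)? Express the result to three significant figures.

121 meV

k_BT = 0.08617 × 1890 K = 162.86 meV.
Eᵢ/kT = 0, 1.3202, 1.5780, 2.2903, 4.8631.
Z = Σ gᵢe^(−Eᵢ/kT) = 2·e^(−0) + 4·e^(−1.3202) + 2·e^(−1.5780) + 3·e^(−2.2903) + 2·e^(−4.8631) = 2.0000 + 1.0683 + 0.41277 + 0.30371 + 0.015453 = 3.8002.
⟨E⟩ = Σ Eᵢ gᵢe^(−Eᵢ/kT) / Z = (0·2.0000 + 215·1.0683 + 257·0.41277 + 373·0.30371 + 792·0.015453) / 3.8002 = 121 meV.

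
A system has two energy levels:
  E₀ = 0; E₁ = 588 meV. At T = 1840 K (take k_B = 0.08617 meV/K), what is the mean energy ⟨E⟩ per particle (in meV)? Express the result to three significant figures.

k_BT = 0.08617 × 1840 K = 158.55 meV.
Eᵢ/kT = 0, 3.7086.
Z = Σ e^(−Eᵢ/kT) = e^(−0) + e^(−3.7086) = 1.0000 + 0.024512 = 1.0245.
⟨E⟩ = Σ Eᵢ e^(−Eᵢ/kT) / Z = (0·1.0000 + 588·0.024512) / 1.0245 = 14.1 meV.

14.1 meV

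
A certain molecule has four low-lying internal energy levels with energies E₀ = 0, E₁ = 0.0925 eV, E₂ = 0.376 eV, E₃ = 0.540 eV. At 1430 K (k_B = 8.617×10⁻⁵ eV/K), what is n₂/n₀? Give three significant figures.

0.0473

k_BT = 8.617×10⁻⁵ × 1430 K = 0.12322 eV.
n₂/n₀ = exp[−(E₂−E₀)/kT] = exp(−(0.376 eV)/(0.12322 eV)) = exp(-3.0515) = 0.0473.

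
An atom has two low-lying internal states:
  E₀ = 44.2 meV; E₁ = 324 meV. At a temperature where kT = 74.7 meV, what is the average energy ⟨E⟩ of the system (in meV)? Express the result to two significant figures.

Eᵢ/kT = 0.5917, 4.337.
Z = Σ e^(−Eᵢ/kT) = e^(−0.5917) + e^(−4.337) = 0.5534 + 0.01308 = 0.5665.
⟨E⟩ = Σ Eᵢ e^(−Eᵢ/kT) / Z = (44.2·0.5534 + 324·0.01308) / 0.5665 = 51 meV.

51 meV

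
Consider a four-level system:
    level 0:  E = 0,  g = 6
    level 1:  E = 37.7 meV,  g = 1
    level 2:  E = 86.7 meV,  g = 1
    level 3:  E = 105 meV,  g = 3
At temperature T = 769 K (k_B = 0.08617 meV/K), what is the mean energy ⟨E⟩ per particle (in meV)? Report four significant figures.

k_BT = 0.08617 × 769 K = 66.2647 meV.
Eᵢ/kT = 0, 0.568930, 1.30839, 1.58455.
Z = Σ gᵢe^(−Eᵢ/kT) = 6·e^(−0) + 1·e^(−0.568930) + 1·e^(−1.30839) + 3·e^(−1.58455) = 6.00000 + 0.566131 + 0.270255 + 0.615120 = 7.45151.
⟨E⟩ = Σ Eᵢ gᵢe^(−Eᵢ/kT) / Z = (0·6.00000 + 37.7·0.566131 + 86.7·0.270255 + 105·0.615120) / 7.45151 = 14.68 meV.

14.68 meV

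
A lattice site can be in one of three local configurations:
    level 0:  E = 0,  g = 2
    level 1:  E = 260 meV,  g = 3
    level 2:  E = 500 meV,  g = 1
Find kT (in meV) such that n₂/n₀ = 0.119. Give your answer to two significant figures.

n₂/n₀ = (g₂/g₀) exp[−(E₂−E₀)/kT] = 0.119.
⇒ (E₂−E₀)/kT = ln((1/2)/0.119) = ln(4.202) = 1.436.
kT = 500 meV / 1.436 = 350 meV.

350 meV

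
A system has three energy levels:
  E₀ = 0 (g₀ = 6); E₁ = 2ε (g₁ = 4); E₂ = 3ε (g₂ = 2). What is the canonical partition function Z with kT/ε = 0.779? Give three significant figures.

Eᵢ/kT = 0, 2.5674, 3.8511.
Z = Σ gᵢe^(−Eᵢ/kT) = 6·e^(−0) + 4·e^(−2.5674) + 2·e^(−3.8511) = 6.0000 + 0.30694 + 0.042513 = 6.3495.

Z = 6.35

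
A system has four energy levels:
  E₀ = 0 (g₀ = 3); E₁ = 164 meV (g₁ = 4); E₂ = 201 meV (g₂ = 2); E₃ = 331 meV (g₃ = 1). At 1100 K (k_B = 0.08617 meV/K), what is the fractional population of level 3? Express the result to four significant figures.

0.007649

k_BT = 0.08617 × 1100 K = 94.7870 meV.
Eᵢ/kT = 0, 1.73020, 2.12054, 3.49204.
Z = Σ gᵢe^(−Eᵢ/kT) = 3·e^(−0) + 4·e^(−1.73020) + 2·e^(−2.12054) + 1·e^(−3.49204) = 3.00000 + 0.708996 + 0.239934 + 0.0304387 = 3.97937.
P₃ = g₃ e^(−E₃/kT) / Z = 0.0304387/3.97937 = 0.007649.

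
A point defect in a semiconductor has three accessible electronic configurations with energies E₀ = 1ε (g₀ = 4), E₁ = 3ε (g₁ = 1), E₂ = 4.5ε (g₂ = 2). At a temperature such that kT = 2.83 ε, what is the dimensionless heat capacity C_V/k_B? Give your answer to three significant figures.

0.179

Eᵢ/kT = 0.35336, 1.0601, 1.5901.
Z = Σ gᵢe^(−Eᵢ/kT) = 4·e^(−0.35336) + 1·e^(−1.0601) + 2·e^(−1.5901) = 2.8093 + 0.34642 + 0.40781 = 3.5635.
⟨E⟩ = 1.5950 ε, ⟨E²⟩ = 3.9807 ε².
C_V/k_B = (⟨E²⟩ − ⟨E⟩²)/(kT)² = (3.9807 − 2.5440)/8.0089 = 0.179.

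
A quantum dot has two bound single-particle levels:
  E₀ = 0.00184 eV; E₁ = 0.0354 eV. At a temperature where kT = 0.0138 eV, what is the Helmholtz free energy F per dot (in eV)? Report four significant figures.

0.0006777 eV

Eᵢ/kT = 0.133333, 2.56522.
Z = Σ e^(−Eᵢ/kT) = e^(−0.133333) + e^(−2.56522) = 0.875174 + 0.0769023 = 0.952076.
F = −kT ln Z = −0.0138 × ln(0.952076) = −0.0138 × -0.0491104 = 0.0006777 eV.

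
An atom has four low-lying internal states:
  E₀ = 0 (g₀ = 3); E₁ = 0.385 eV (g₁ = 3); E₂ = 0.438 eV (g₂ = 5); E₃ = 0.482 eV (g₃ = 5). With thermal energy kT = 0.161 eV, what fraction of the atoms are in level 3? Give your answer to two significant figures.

0.065

Eᵢ/kT = 0, 2.391, 2.720, 2.994.
Z = Σ gᵢe^(−Eᵢ/kT) = 3·e^(−0) + 3·e^(−2.391) + 5·e^(−2.720) + 5·e^(−2.994) = 3.000 + 0.2746 + 0.3294 + 0.2504 = 3.854.
P₃ = g₃ e^(−E₃/kT) / Z = 0.2504/3.854 = 0.065.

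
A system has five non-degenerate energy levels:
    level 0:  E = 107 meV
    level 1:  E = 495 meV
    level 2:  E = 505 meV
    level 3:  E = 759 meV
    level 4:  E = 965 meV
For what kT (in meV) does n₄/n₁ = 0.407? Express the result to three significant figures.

n₄/n₁ = exp[−(E₄−E₁)/kT] = 0.407.
⇒ (E₄−E₁)/kT = ln(1/0.407) = ln(2.4570) = 0.89894.
kT = 470 meV / 0.89894 = 523 meV.

523 meV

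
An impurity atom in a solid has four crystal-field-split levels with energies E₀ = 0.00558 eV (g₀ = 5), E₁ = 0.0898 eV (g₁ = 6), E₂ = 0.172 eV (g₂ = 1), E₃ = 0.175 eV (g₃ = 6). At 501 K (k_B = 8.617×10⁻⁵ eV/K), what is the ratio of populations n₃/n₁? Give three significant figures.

0.139

k_BT = 8.617×10⁻⁵ × 501 K = 0.043171 eV.
n₃/n₁ = (g₃/g₁) exp[−(E₃−E₁)/kT] = (6/6) × exp(−(0.0852 eV)/(0.043171 eV)) = (6/6) × exp(-1.9735) = 0.139.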